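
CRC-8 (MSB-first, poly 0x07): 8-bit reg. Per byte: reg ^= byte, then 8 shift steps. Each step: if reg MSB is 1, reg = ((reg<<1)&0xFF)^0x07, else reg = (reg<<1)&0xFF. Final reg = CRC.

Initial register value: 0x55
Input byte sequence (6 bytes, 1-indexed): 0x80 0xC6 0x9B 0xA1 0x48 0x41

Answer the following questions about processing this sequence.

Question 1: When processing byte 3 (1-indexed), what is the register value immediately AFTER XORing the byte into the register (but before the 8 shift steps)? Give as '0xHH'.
Answer: 0x3C

Derivation:
Register before byte 3: 0xA7
Byte 3: 0x9B
0xA7 XOR 0x9B = 0x3C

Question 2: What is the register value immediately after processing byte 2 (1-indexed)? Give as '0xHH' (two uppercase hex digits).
Answer: 0xA7

Derivation:
After byte 1 (0x80): reg=0x25
After byte 2 (0xC6): reg=0xA7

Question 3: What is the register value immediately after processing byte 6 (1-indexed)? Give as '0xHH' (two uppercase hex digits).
After byte 1 (0x80): reg=0x25
After byte 2 (0xC6): reg=0xA7
After byte 3 (0x9B): reg=0xB4
After byte 4 (0xA1): reg=0x6B
After byte 5 (0x48): reg=0xE9
After byte 6 (0x41): reg=0x51

Answer: 0x51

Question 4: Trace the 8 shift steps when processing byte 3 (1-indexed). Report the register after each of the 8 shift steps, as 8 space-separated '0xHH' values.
After byte 1 (0x80): reg=0x25
After byte 2 (0xC6): reg=0xA7
Register before byte 3: 0xA7
After XOR with byte 0x9B: 0x3C

Answer: 0x78 0xF0 0xE7 0xC9 0x95 0x2D 0x5A 0xB4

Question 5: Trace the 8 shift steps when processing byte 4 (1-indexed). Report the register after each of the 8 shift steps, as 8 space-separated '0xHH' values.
Answer: 0x2A 0x54 0xA8 0x57 0xAE 0x5B 0xB6 0x6B

Derivation:
After byte 1 (0x80): reg=0x25
After byte 2 (0xC6): reg=0xA7
After byte 3 (0x9B): reg=0xB4
Register before byte 4: 0xB4
After XOR with byte 0xA1: 0x15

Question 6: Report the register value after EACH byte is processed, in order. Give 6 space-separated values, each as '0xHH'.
0x25 0xA7 0xB4 0x6B 0xE9 0x51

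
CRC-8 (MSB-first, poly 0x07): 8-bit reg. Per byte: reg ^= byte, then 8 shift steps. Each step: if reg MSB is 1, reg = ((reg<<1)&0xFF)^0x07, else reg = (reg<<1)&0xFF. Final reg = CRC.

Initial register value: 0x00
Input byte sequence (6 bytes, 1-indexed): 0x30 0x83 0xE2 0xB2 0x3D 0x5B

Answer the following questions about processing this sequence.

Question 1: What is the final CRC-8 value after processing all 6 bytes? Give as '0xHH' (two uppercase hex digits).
After byte 1 (0x30): reg=0x90
After byte 2 (0x83): reg=0x79
After byte 3 (0xE2): reg=0xC8
After byte 4 (0xB2): reg=0x61
After byte 5 (0x3D): reg=0x93
After byte 6 (0x5B): reg=0x76

Answer: 0x76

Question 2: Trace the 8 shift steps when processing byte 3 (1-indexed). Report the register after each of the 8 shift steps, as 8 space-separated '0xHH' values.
Answer: 0x31 0x62 0xC4 0x8F 0x19 0x32 0x64 0xC8

Derivation:
After byte 1 (0x30): reg=0x90
After byte 2 (0x83): reg=0x79
Register before byte 3: 0x79
After XOR with byte 0xE2: 0x9B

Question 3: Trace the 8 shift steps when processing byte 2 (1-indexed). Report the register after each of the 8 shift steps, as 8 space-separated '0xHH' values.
After byte 1 (0x30): reg=0x90
Register before byte 2: 0x90
After XOR with byte 0x83: 0x13

Answer: 0x26 0x4C 0x98 0x37 0x6E 0xDC 0xBF 0x79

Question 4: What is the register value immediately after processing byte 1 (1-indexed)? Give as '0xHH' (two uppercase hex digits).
After byte 1 (0x30): reg=0x90

Answer: 0x90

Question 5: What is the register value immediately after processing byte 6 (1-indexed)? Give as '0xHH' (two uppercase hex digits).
Answer: 0x76

Derivation:
After byte 1 (0x30): reg=0x90
After byte 2 (0x83): reg=0x79
After byte 3 (0xE2): reg=0xC8
After byte 4 (0xB2): reg=0x61
After byte 5 (0x3D): reg=0x93
After byte 6 (0x5B): reg=0x76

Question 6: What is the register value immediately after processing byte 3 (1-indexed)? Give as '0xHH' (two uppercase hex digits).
Answer: 0xC8

Derivation:
After byte 1 (0x30): reg=0x90
After byte 2 (0x83): reg=0x79
After byte 3 (0xE2): reg=0xC8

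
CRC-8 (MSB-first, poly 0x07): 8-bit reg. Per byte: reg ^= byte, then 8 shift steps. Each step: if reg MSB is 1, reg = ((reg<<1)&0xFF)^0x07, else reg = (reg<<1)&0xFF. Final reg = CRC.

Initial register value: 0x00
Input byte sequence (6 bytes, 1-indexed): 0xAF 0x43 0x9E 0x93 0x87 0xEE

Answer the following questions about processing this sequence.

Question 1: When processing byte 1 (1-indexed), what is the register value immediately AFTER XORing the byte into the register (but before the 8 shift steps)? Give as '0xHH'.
Answer: 0xAF

Derivation:
Register before byte 1: 0x00
Byte 1: 0xAF
0x00 XOR 0xAF = 0xAF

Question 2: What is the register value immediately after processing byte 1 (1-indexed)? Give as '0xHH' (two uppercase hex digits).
After byte 1 (0xAF): reg=0x44

Answer: 0x44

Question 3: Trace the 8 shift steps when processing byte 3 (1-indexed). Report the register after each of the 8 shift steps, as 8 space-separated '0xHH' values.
After byte 1 (0xAF): reg=0x44
After byte 2 (0x43): reg=0x15
Register before byte 3: 0x15
After XOR with byte 0x9E: 0x8B

Answer: 0x11 0x22 0x44 0x88 0x17 0x2E 0x5C 0xB8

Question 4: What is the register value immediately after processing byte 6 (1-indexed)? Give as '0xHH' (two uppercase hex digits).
Answer: 0xF6

Derivation:
After byte 1 (0xAF): reg=0x44
After byte 2 (0x43): reg=0x15
After byte 3 (0x9E): reg=0xB8
After byte 4 (0x93): reg=0xD1
After byte 5 (0x87): reg=0xA5
After byte 6 (0xEE): reg=0xF6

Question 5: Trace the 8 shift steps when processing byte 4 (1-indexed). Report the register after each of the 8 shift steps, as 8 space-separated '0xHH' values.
After byte 1 (0xAF): reg=0x44
After byte 2 (0x43): reg=0x15
After byte 3 (0x9E): reg=0xB8
Register before byte 4: 0xB8
After XOR with byte 0x93: 0x2B

Answer: 0x56 0xAC 0x5F 0xBE 0x7B 0xF6 0xEB 0xD1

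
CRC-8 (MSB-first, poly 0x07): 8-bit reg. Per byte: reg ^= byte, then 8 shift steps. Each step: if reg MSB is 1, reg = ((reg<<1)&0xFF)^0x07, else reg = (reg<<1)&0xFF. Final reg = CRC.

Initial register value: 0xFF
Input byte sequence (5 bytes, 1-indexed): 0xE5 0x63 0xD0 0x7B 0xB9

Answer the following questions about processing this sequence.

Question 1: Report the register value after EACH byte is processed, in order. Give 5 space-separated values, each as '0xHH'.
0x46 0xFB 0xD1 0x5F 0xBC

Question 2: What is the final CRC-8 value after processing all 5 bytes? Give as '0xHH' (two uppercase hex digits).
Answer: 0xBC

Derivation:
After byte 1 (0xE5): reg=0x46
After byte 2 (0x63): reg=0xFB
After byte 3 (0xD0): reg=0xD1
After byte 4 (0x7B): reg=0x5F
After byte 5 (0xB9): reg=0xBC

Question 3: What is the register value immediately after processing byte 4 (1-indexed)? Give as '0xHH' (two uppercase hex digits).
After byte 1 (0xE5): reg=0x46
After byte 2 (0x63): reg=0xFB
After byte 3 (0xD0): reg=0xD1
After byte 4 (0x7B): reg=0x5F

Answer: 0x5F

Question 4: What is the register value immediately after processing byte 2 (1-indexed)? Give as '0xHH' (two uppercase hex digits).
Answer: 0xFB

Derivation:
After byte 1 (0xE5): reg=0x46
After byte 2 (0x63): reg=0xFB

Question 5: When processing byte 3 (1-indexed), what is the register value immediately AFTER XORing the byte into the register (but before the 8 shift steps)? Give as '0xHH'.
Register before byte 3: 0xFB
Byte 3: 0xD0
0xFB XOR 0xD0 = 0x2B

Answer: 0x2B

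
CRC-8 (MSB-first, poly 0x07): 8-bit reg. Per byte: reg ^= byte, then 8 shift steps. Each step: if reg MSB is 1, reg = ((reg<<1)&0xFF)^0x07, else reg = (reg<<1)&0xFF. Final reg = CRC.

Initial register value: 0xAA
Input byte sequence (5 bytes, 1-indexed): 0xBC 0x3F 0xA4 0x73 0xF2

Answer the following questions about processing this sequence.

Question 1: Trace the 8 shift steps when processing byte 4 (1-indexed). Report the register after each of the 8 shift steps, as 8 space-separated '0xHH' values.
After byte 1 (0xBC): reg=0x62
After byte 2 (0x3F): reg=0x94
After byte 3 (0xA4): reg=0x90
Register before byte 4: 0x90
After XOR with byte 0x73: 0xE3

Answer: 0xC1 0x85 0x0D 0x1A 0x34 0x68 0xD0 0xA7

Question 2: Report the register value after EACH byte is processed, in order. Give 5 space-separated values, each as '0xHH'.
0x62 0x94 0x90 0xA7 0xAC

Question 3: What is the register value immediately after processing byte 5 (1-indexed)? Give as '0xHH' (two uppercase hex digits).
Answer: 0xAC

Derivation:
After byte 1 (0xBC): reg=0x62
After byte 2 (0x3F): reg=0x94
After byte 3 (0xA4): reg=0x90
After byte 4 (0x73): reg=0xA7
After byte 5 (0xF2): reg=0xAC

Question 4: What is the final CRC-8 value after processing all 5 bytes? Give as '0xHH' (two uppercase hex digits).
Answer: 0xAC

Derivation:
After byte 1 (0xBC): reg=0x62
After byte 2 (0x3F): reg=0x94
After byte 3 (0xA4): reg=0x90
After byte 4 (0x73): reg=0xA7
After byte 5 (0xF2): reg=0xAC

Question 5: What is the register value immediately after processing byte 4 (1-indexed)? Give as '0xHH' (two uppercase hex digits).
Answer: 0xA7

Derivation:
After byte 1 (0xBC): reg=0x62
After byte 2 (0x3F): reg=0x94
After byte 3 (0xA4): reg=0x90
After byte 4 (0x73): reg=0xA7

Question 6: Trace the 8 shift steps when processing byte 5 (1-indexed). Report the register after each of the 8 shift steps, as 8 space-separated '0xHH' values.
After byte 1 (0xBC): reg=0x62
After byte 2 (0x3F): reg=0x94
After byte 3 (0xA4): reg=0x90
After byte 4 (0x73): reg=0xA7
Register before byte 5: 0xA7
After XOR with byte 0xF2: 0x55

Answer: 0xAA 0x53 0xA6 0x4B 0x96 0x2B 0x56 0xAC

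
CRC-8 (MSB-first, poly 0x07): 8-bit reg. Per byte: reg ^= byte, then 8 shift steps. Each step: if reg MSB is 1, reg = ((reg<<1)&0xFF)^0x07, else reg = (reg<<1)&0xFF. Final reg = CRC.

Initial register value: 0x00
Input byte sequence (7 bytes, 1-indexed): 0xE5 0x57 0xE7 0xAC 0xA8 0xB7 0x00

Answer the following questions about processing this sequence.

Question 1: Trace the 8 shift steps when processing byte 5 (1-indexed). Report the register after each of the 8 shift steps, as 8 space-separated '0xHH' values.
After byte 1 (0xE5): reg=0xB5
After byte 2 (0x57): reg=0xA0
After byte 3 (0xE7): reg=0xD2
After byte 4 (0xAC): reg=0x7D
Register before byte 5: 0x7D
After XOR with byte 0xA8: 0xD5

Answer: 0xAD 0x5D 0xBA 0x73 0xE6 0xCB 0x91 0x25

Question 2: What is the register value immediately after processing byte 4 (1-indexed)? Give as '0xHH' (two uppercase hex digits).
Answer: 0x7D

Derivation:
After byte 1 (0xE5): reg=0xB5
After byte 2 (0x57): reg=0xA0
After byte 3 (0xE7): reg=0xD2
After byte 4 (0xAC): reg=0x7D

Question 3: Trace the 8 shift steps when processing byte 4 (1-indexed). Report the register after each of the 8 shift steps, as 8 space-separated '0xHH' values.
After byte 1 (0xE5): reg=0xB5
After byte 2 (0x57): reg=0xA0
After byte 3 (0xE7): reg=0xD2
Register before byte 4: 0xD2
After XOR with byte 0xAC: 0x7E

Answer: 0xFC 0xFF 0xF9 0xF5 0xED 0xDD 0xBD 0x7D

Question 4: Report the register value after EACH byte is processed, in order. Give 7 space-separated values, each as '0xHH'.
0xB5 0xA0 0xD2 0x7D 0x25 0xF7 0xCB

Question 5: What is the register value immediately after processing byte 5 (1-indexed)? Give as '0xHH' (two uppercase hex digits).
Answer: 0x25

Derivation:
After byte 1 (0xE5): reg=0xB5
After byte 2 (0x57): reg=0xA0
After byte 3 (0xE7): reg=0xD2
After byte 4 (0xAC): reg=0x7D
After byte 5 (0xA8): reg=0x25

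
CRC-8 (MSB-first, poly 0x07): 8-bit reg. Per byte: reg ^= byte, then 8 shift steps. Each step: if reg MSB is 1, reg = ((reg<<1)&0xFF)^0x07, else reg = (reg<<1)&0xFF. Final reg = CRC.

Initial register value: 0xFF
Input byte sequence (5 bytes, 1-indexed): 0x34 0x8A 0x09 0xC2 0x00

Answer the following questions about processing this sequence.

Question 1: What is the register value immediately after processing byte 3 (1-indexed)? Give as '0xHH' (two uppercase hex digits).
After byte 1 (0x34): reg=0x7F
After byte 2 (0x8A): reg=0xC5
After byte 3 (0x09): reg=0x6A

Answer: 0x6A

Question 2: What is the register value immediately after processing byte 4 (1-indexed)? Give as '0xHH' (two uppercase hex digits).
Answer: 0x51

Derivation:
After byte 1 (0x34): reg=0x7F
After byte 2 (0x8A): reg=0xC5
After byte 3 (0x09): reg=0x6A
After byte 4 (0xC2): reg=0x51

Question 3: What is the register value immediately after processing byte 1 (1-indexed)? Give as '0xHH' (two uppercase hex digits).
After byte 1 (0x34): reg=0x7F

Answer: 0x7F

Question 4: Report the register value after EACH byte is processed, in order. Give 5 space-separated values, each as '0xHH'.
0x7F 0xC5 0x6A 0x51 0xB0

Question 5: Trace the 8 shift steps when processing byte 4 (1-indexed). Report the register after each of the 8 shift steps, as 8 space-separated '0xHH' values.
Answer: 0x57 0xAE 0x5B 0xB6 0x6B 0xD6 0xAB 0x51

Derivation:
After byte 1 (0x34): reg=0x7F
After byte 2 (0x8A): reg=0xC5
After byte 3 (0x09): reg=0x6A
Register before byte 4: 0x6A
After XOR with byte 0xC2: 0xA8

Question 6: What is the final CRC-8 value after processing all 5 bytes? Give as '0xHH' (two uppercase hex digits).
After byte 1 (0x34): reg=0x7F
After byte 2 (0x8A): reg=0xC5
After byte 3 (0x09): reg=0x6A
After byte 4 (0xC2): reg=0x51
After byte 5 (0x00): reg=0xB0

Answer: 0xB0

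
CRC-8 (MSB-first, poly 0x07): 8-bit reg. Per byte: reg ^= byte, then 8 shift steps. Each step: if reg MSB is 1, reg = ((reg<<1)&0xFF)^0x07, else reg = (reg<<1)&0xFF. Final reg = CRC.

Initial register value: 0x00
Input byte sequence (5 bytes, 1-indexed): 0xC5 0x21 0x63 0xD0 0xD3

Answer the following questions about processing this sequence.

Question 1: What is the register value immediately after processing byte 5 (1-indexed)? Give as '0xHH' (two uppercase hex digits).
Answer: 0x9F

Derivation:
After byte 1 (0xC5): reg=0x55
After byte 2 (0x21): reg=0x4B
After byte 3 (0x63): reg=0xD8
After byte 4 (0xD0): reg=0x38
After byte 5 (0xD3): reg=0x9F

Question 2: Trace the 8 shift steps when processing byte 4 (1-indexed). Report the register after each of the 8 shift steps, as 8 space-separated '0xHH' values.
Answer: 0x10 0x20 0x40 0x80 0x07 0x0E 0x1C 0x38

Derivation:
After byte 1 (0xC5): reg=0x55
After byte 2 (0x21): reg=0x4B
After byte 3 (0x63): reg=0xD8
Register before byte 4: 0xD8
After XOR with byte 0xD0: 0x08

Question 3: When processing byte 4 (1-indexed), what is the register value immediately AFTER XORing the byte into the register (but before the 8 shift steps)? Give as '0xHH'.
Answer: 0x08

Derivation:
Register before byte 4: 0xD8
Byte 4: 0xD0
0xD8 XOR 0xD0 = 0x08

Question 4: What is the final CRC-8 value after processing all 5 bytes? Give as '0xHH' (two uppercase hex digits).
Answer: 0x9F

Derivation:
After byte 1 (0xC5): reg=0x55
After byte 2 (0x21): reg=0x4B
After byte 3 (0x63): reg=0xD8
After byte 4 (0xD0): reg=0x38
After byte 5 (0xD3): reg=0x9F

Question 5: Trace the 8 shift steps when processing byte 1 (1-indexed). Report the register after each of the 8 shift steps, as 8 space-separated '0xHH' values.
Register before byte 1: 0x00
After XOR with byte 0xC5: 0xC5

Answer: 0x8D 0x1D 0x3A 0x74 0xE8 0xD7 0xA9 0x55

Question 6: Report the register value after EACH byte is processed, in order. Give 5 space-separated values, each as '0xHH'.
0x55 0x4B 0xD8 0x38 0x9F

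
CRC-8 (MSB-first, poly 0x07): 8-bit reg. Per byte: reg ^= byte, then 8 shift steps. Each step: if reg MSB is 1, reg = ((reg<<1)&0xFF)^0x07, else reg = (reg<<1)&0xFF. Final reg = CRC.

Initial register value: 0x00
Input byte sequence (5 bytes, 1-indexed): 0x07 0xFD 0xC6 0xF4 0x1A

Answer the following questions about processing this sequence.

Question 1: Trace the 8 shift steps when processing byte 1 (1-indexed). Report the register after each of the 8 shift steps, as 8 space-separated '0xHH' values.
Register before byte 1: 0x00
After XOR with byte 0x07: 0x07

Answer: 0x0E 0x1C 0x38 0x70 0xE0 0xC7 0x89 0x15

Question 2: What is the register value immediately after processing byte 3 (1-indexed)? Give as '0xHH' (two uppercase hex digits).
Answer: 0xB7

Derivation:
After byte 1 (0x07): reg=0x15
After byte 2 (0xFD): reg=0x96
After byte 3 (0xC6): reg=0xB7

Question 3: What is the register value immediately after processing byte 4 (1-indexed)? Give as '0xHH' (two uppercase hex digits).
Answer: 0xCE

Derivation:
After byte 1 (0x07): reg=0x15
After byte 2 (0xFD): reg=0x96
After byte 3 (0xC6): reg=0xB7
After byte 4 (0xF4): reg=0xCE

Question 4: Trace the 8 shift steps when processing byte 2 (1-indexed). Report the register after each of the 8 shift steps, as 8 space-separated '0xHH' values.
Answer: 0xD7 0xA9 0x55 0xAA 0x53 0xA6 0x4B 0x96

Derivation:
After byte 1 (0x07): reg=0x15
Register before byte 2: 0x15
After XOR with byte 0xFD: 0xE8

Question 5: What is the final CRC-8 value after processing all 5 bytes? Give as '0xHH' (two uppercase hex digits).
Answer: 0x22

Derivation:
After byte 1 (0x07): reg=0x15
After byte 2 (0xFD): reg=0x96
After byte 3 (0xC6): reg=0xB7
After byte 4 (0xF4): reg=0xCE
After byte 5 (0x1A): reg=0x22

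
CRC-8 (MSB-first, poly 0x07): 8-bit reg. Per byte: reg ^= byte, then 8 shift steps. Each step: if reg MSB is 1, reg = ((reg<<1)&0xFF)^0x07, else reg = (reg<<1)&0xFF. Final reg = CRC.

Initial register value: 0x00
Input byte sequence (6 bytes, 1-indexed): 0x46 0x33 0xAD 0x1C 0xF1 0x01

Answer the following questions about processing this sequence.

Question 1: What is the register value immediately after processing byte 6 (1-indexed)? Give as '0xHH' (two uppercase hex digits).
After byte 1 (0x46): reg=0xD5
After byte 2 (0x33): reg=0xBC
After byte 3 (0xAD): reg=0x77
After byte 4 (0x1C): reg=0x16
After byte 5 (0xF1): reg=0xBB
After byte 6 (0x01): reg=0x2F

Answer: 0x2F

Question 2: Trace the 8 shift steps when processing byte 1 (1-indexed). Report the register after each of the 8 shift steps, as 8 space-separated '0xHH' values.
Register before byte 1: 0x00
After XOR with byte 0x46: 0x46

Answer: 0x8C 0x1F 0x3E 0x7C 0xF8 0xF7 0xE9 0xD5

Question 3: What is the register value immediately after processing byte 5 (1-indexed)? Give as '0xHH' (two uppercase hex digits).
Answer: 0xBB

Derivation:
After byte 1 (0x46): reg=0xD5
After byte 2 (0x33): reg=0xBC
After byte 3 (0xAD): reg=0x77
After byte 4 (0x1C): reg=0x16
After byte 5 (0xF1): reg=0xBB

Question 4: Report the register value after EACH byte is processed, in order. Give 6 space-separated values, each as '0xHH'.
0xD5 0xBC 0x77 0x16 0xBB 0x2F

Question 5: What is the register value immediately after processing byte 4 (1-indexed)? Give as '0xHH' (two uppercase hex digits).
After byte 1 (0x46): reg=0xD5
After byte 2 (0x33): reg=0xBC
After byte 3 (0xAD): reg=0x77
After byte 4 (0x1C): reg=0x16

Answer: 0x16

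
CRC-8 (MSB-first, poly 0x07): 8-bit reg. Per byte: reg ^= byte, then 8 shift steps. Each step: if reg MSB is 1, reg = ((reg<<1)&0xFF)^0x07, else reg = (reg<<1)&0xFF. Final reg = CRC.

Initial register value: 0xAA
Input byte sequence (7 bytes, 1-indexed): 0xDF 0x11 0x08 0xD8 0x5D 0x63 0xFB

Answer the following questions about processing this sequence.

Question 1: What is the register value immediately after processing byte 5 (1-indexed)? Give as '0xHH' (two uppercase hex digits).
Answer: 0xD5

Derivation:
After byte 1 (0xDF): reg=0x4C
After byte 2 (0x11): reg=0x94
After byte 3 (0x08): reg=0xDD
After byte 4 (0xD8): reg=0x1B
After byte 5 (0x5D): reg=0xD5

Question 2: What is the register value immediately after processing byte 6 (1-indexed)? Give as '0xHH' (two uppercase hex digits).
Answer: 0x0B

Derivation:
After byte 1 (0xDF): reg=0x4C
After byte 2 (0x11): reg=0x94
After byte 3 (0x08): reg=0xDD
After byte 4 (0xD8): reg=0x1B
After byte 5 (0x5D): reg=0xD5
After byte 6 (0x63): reg=0x0B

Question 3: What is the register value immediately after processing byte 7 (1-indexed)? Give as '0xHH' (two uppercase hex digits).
Answer: 0xDE

Derivation:
After byte 1 (0xDF): reg=0x4C
After byte 2 (0x11): reg=0x94
After byte 3 (0x08): reg=0xDD
After byte 4 (0xD8): reg=0x1B
After byte 5 (0x5D): reg=0xD5
After byte 6 (0x63): reg=0x0B
After byte 7 (0xFB): reg=0xDE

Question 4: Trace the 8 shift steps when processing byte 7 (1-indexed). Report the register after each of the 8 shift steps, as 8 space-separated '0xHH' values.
After byte 1 (0xDF): reg=0x4C
After byte 2 (0x11): reg=0x94
After byte 3 (0x08): reg=0xDD
After byte 4 (0xD8): reg=0x1B
After byte 5 (0x5D): reg=0xD5
After byte 6 (0x63): reg=0x0B
Register before byte 7: 0x0B
After XOR with byte 0xFB: 0xF0

Answer: 0xE7 0xC9 0x95 0x2D 0x5A 0xB4 0x6F 0xDE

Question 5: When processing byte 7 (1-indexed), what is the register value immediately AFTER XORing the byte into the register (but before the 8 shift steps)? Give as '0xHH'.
Answer: 0xF0

Derivation:
Register before byte 7: 0x0B
Byte 7: 0xFB
0x0B XOR 0xFB = 0xF0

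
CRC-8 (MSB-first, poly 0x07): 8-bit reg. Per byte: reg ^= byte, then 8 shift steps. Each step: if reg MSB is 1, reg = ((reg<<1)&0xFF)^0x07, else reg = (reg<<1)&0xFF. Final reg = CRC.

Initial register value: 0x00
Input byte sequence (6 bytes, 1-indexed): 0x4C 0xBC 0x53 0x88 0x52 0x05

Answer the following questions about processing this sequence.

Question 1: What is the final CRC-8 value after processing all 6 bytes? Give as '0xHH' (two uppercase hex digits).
After byte 1 (0x4C): reg=0xE3
After byte 2 (0xBC): reg=0x9A
After byte 3 (0x53): reg=0x71
After byte 4 (0x88): reg=0xE1
After byte 5 (0x52): reg=0x10
After byte 6 (0x05): reg=0x6B

Answer: 0x6B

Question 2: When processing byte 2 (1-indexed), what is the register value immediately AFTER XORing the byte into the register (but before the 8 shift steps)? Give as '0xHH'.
Answer: 0x5F

Derivation:
Register before byte 2: 0xE3
Byte 2: 0xBC
0xE3 XOR 0xBC = 0x5F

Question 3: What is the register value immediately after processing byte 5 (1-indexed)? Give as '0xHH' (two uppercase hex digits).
Answer: 0x10

Derivation:
After byte 1 (0x4C): reg=0xE3
After byte 2 (0xBC): reg=0x9A
After byte 3 (0x53): reg=0x71
After byte 4 (0x88): reg=0xE1
After byte 5 (0x52): reg=0x10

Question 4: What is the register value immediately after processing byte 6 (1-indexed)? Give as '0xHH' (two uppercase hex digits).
After byte 1 (0x4C): reg=0xE3
After byte 2 (0xBC): reg=0x9A
After byte 3 (0x53): reg=0x71
After byte 4 (0x88): reg=0xE1
After byte 5 (0x52): reg=0x10
After byte 6 (0x05): reg=0x6B

Answer: 0x6B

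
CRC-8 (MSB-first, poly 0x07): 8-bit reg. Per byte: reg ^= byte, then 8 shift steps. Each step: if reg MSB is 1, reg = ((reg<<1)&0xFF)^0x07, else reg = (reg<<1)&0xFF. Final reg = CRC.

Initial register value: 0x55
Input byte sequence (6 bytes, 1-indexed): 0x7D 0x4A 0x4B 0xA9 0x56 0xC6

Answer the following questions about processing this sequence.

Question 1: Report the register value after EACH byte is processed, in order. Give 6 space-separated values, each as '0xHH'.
0xD8 0xF7 0x3D 0xE5 0x10 0x2C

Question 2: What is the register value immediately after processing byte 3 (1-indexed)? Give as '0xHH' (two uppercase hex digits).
Answer: 0x3D

Derivation:
After byte 1 (0x7D): reg=0xD8
After byte 2 (0x4A): reg=0xF7
After byte 3 (0x4B): reg=0x3D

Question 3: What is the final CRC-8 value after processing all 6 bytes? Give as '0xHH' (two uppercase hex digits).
After byte 1 (0x7D): reg=0xD8
After byte 2 (0x4A): reg=0xF7
After byte 3 (0x4B): reg=0x3D
After byte 4 (0xA9): reg=0xE5
After byte 5 (0x56): reg=0x10
After byte 6 (0xC6): reg=0x2C

Answer: 0x2C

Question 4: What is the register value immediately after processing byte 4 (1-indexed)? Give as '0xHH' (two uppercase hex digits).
Answer: 0xE5

Derivation:
After byte 1 (0x7D): reg=0xD8
After byte 2 (0x4A): reg=0xF7
After byte 3 (0x4B): reg=0x3D
After byte 4 (0xA9): reg=0xE5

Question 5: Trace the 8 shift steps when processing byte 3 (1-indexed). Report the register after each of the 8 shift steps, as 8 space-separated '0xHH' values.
Answer: 0x7F 0xFE 0xFB 0xF1 0xE5 0xCD 0x9D 0x3D

Derivation:
After byte 1 (0x7D): reg=0xD8
After byte 2 (0x4A): reg=0xF7
Register before byte 3: 0xF7
After XOR with byte 0x4B: 0xBC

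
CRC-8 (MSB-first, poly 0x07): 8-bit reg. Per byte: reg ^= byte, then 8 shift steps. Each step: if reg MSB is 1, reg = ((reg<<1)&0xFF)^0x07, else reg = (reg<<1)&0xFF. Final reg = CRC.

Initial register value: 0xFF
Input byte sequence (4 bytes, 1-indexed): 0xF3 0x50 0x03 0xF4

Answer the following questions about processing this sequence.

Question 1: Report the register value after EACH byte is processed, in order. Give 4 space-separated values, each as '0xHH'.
0x24 0x4B 0xFF 0x31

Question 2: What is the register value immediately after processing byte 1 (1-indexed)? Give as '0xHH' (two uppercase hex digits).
After byte 1 (0xF3): reg=0x24

Answer: 0x24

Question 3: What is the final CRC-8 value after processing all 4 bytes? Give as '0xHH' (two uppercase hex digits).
After byte 1 (0xF3): reg=0x24
After byte 2 (0x50): reg=0x4B
After byte 3 (0x03): reg=0xFF
After byte 4 (0xF4): reg=0x31

Answer: 0x31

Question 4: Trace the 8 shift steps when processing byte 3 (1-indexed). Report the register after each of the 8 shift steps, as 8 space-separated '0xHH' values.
After byte 1 (0xF3): reg=0x24
After byte 2 (0x50): reg=0x4B
Register before byte 3: 0x4B
After XOR with byte 0x03: 0x48

Answer: 0x90 0x27 0x4E 0x9C 0x3F 0x7E 0xFC 0xFF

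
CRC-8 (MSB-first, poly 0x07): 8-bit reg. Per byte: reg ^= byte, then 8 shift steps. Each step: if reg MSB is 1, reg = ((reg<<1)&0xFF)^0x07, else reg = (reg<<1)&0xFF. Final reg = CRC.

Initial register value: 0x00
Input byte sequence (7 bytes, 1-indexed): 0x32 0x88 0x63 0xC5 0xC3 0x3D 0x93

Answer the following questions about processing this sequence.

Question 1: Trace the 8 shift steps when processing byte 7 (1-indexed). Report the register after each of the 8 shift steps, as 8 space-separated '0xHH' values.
After byte 1 (0x32): reg=0x9E
After byte 2 (0x88): reg=0x62
After byte 3 (0x63): reg=0x07
After byte 4 (0xC5): reg=0x40
After byte 5 (0xC3): reg=0x80
After byte 6 (0x3D): reg=0x3A
Register before byte 7: 0x3A
After XOR with byte 0x93: 0xA9

Answer: 0x55 0xAA 0x53 0xA6 0x4B 0x96 0x2B 0x56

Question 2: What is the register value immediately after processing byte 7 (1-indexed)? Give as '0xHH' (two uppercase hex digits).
Answer: 0x56

Derivation:
After byte 1 (0x32): reg=0x9E
After byte 2 (0x88): reg=0x62
After byte 3 (0x63): reg=0x07
After byte 4 (0xC5): reg=0x40
After byte 5 (0xC3): reg=0x80
After byte 6 (0x3D): reg=0x3A
After byte 7 (0x93): reg=0x56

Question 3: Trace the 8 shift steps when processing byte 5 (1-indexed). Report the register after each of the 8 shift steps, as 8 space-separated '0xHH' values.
After byte 1 (0x32): reg=0x9E
After byte 2 (0x88): reg=0x62
After byte 3 (0x63): reg=0x07
After byte 4 (0xC5): reg=0x40
Register before byte 5: 0x40
After XOR with byte 0xC3: 0x83

Answer: 0x01 0x02 0x04 0x08 0x10 0x20 0x40 0x80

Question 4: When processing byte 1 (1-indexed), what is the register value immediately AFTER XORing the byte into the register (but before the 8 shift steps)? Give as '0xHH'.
Answer: 0x32

Derivation:
Register before byte 1: 0x00
Byte 1: 0x32
0x00 XOR 0x32 = 0x32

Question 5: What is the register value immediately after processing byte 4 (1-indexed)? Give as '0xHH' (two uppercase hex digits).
After byte 1 (0x32): reg=0x9E
After byte 2 (0x88): reg=0x62
After byte 3 (0x63): reg=0x07
After byte 4 (0xC5): reg=0x40

Answer: 0x40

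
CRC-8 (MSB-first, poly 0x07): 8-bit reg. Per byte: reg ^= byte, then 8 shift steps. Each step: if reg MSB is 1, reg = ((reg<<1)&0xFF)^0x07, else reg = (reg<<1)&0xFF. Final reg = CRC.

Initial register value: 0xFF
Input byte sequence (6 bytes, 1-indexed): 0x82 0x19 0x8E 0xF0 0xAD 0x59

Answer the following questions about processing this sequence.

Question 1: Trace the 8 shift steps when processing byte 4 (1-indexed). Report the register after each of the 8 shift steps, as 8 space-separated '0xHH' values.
Answer: 0x9E 0x3B 0x76 0xEC 0xDF 0xB9 0x75 0xEA

Derivation:
After byte 1 (0x82): reg=0x74
After byte 2 (0x19): reg=0x04
After byte 3 (0x8E): reg=0xBF
Register before byte 4: 0xBF
After XOR with byte 0xF0: 0x4F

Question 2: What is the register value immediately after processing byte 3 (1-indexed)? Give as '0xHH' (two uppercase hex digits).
After byte 1 (0x82): reg=0x74
After byte 2 (0x19): reg=0x04
After byte 3 (0x8E): reg=0xBF

Answer: 0xBF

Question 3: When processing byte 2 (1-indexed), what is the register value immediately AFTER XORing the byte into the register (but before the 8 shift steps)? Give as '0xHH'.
Answer: 0x6D

Derivation:
Register before byte 2: 0x74
Byte 2: 0x19
0x74 XOR 0x19 = 0x6D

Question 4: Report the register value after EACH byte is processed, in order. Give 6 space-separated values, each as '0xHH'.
0x74 0x04 0xBF 0xEA 0xD2 0xB8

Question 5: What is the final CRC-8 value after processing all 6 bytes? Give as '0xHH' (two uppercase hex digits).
After byte 1 (0x82): reg=0x74
After byte 2 (0x19): reg=0x04
After byte 3 (0x8E): reg=0xBF
After byte 4 (0xF0): reg=0xEA
After byte 5 (0xAD): reg=0xD2
After byte 6 (0x59): reg=0xB8

Answer: 0xB8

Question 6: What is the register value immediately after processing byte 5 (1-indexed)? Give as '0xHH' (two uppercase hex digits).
After byte 1 (0x82): reg=0x74
After byte 2 (0x19): reg=0x04
After byte 3 (0x8E): reg=0xBF
After byte 4 (0xF0): reg=0xEA
After byte 5 (0xAD): reg=0xD2

Answer: 0xD2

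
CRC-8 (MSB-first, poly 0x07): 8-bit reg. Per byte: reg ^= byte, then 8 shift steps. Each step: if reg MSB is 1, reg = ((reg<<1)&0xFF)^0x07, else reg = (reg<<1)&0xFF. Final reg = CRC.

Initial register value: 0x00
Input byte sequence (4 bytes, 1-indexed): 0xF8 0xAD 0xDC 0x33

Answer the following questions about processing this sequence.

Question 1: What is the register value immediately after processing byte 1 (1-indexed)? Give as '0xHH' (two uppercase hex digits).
After byte 1 (0xF8): reg=0xE6

Answer: 0xE6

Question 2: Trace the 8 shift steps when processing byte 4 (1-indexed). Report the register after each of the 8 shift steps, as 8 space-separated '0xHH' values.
After byte 1 (0xF8): reg=0xE6
After byte 2 (0xAD): reg=0xF6
After byte 3 (0xDC): reg=0xD6
Register before byte 4: 0xD6
After XOR with byte 0x33: 0xE5

Answer: 0xCD 0x9D 0x3D 0x7A 0xF4 0xEF 0xD9 0xB5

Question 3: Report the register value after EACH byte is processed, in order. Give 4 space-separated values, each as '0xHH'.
0xE6 0xF6 0xD6 0xB5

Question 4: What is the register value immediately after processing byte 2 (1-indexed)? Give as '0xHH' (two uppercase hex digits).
Answer: 0xF6

Derivation:
After byte 1 (0xF8): reg=0xE6
After byte 2 (0xAD): reg=0xF6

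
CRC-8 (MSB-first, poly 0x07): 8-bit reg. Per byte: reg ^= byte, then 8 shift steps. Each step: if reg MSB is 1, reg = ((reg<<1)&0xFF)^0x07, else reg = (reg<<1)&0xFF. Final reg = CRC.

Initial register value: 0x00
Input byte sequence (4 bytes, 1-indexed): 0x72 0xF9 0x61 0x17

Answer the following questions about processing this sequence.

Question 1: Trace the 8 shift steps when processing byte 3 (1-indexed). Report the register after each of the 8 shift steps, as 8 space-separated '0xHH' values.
Answer: 0x10 0x20 0x40 0x80 0x07 0x0E 0x1C 0x38

Derivation:
After byte 1 (0x72): reg=0x59
After byte 2 (0xF9): reg=0x69
Register before byte 3: 0x69
After XOR with byte 0x61: 0x08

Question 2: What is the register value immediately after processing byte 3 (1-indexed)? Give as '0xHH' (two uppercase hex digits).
After byte 1 (0x72): reg=0x59
After byte 2 (0xF9): reg=0x69
After byte 3 (0x61): reg=0x38

Answer: 0x38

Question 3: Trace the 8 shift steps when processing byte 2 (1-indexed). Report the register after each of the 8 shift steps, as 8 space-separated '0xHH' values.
After byte 1 (0x72): reg=0x59
Register before byte 2: 0x59
After XOR with byte 0xF9: 0xA0

Answer: 0x47 0x8E 0x1B 0x36 0x6C 0xD8 0xB7 0x69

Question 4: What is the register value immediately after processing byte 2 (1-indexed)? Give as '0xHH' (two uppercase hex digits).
After byte 1 (0x72): reg=0x59
After byte 2 (0xF9): reg=0x69

Answer: 0x69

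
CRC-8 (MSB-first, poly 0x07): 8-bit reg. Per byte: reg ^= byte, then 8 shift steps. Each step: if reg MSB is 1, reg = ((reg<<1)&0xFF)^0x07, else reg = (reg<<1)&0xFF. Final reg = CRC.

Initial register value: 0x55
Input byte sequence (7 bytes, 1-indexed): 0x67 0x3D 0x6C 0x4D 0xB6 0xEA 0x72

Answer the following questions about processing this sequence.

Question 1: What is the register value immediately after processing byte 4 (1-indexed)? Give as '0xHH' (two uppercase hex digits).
Answer: 0x18

Derivation:
After byte 1 (0x67): reg=0x9E
After byte 2 (0x3D): reg=0x60
After byte 3 (0x6C): reg=0x24
After byte 4 (0x4D): reg=0x18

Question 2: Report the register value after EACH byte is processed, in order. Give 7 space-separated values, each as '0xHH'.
0x9E 0x60 0x24 0x18 0x43 0x56 0xFC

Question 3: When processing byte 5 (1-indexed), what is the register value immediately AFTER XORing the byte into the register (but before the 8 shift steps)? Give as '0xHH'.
Register before byte 5: 0x18
Byte 5: 0xB6
0x18 XOR 0xB6 = 0xAE

Answer: 0xAE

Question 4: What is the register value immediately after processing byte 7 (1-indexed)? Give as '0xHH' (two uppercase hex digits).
After byte 1 (0x67): reg=0x9E
After byte 2 (0x3D): reg=0x60
After byte 3 (0x6C): reg=0x24
After byte 4 (0x4D): reg=0x18
After byte 5 (0xB6): reg=0x43
After byte 6 (0xEA): reg=0x56
After byte 7 (0x72): reg=0xFC

Answer: 0xFC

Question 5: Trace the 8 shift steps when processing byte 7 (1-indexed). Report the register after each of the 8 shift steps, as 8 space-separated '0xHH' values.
Answer: 0x48 0x90 0x27 0x4E 0x9C 0x3F 0x7E 0xFC

Derivation:
After byte 1 (0x67): reg=0x9E
After byte 2 (0x3D): reg=0x60
After byte 3 (0x6C): reg=0x24
After byte 4 (0x4D): reg=0x18
After byte 5 (0xB6): reg=0x43
After byte 6 (0xEA): reg=0x56
Register before byte 7: 0x56
After XOR with byte 0x72: 0x24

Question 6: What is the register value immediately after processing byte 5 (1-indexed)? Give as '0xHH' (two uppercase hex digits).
After byte 1 (0x67): reg=0x9E
After byte 2 (0x3D): reg=0x60
After byte 3 (0x6C): reg=0x24
After byte 4 (0x4D): reg=0x18
After byte 5 (0xB6): reg=0x43

Answer: 0x43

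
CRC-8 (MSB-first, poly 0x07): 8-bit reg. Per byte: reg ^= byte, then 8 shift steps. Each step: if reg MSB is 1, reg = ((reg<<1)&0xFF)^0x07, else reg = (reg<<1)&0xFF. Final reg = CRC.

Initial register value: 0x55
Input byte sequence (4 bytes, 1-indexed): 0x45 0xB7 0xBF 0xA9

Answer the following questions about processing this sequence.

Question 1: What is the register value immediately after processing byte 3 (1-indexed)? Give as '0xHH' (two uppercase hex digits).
After byte 1 (0x45): reg=0x70
After byte 2 (0xB7): reg=0x5B
After byte 3 (0xBF): reg=0xB2

Answer: 0xB2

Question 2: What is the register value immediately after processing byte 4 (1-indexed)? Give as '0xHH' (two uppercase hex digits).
After byte 1 (0x45): reg=0x70
After byte 2 (0xB7): reg=0x5B
After byte 3 (0xBF): reg=0xB2
After byte 4 (0xA9): reg=0x41

Answer: 0x41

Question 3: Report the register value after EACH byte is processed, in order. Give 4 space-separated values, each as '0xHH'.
0x70 0x5B 0xB2 0x41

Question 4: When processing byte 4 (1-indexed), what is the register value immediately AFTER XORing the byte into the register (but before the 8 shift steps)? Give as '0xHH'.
Answer: 0x1B

Derivation:
Register before byte 4: 0xB2
Byte 4: 0xA9
0xB2 XOR 0xA9 = 0x1B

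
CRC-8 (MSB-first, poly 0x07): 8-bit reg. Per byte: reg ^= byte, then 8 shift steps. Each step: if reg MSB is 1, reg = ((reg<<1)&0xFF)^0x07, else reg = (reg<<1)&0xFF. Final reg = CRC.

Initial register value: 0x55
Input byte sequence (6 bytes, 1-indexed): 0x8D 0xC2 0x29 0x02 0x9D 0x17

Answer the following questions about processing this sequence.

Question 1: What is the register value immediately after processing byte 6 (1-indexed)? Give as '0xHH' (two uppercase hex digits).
Answer: 0x03

Derivation:
After byte 1 (0x8D): reg=0x06
After byte 2 (0xC2): reg=0x52
After byte 3 (0x29): reg=0x66
After byte 4 (0x02): reg=0x3B
After byte 5 (0x9D): reg=0x7B
After byte 6 (0x17): reg=0x03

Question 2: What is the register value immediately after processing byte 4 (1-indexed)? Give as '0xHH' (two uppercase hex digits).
Answer: 0x3B

Derivation:
After byte 1 (0x8D): reg=0x06
After byte 2 (0xC2): reg=0x52
After byte 3 (0x29): reg=0x66
After byte 4 (0x02): reg=0x3B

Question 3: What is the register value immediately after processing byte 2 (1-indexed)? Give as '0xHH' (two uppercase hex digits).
After byte 1 (0x8D): reg=0x06
After byte 2 (0xC2): reg=0x52

Answer: 0x52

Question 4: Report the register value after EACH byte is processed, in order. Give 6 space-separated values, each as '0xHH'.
0x06 0x52 0x66 0x3B 0x7B 0x03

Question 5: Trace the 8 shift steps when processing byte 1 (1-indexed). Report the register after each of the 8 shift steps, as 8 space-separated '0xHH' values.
Answer: 0xB7 0x69 0xD2 0xA3 0x41 0x82 0x03 0x06

Derivation:
Register before byte 1: 0x55
After XOR with byte 0x8D: 0xD8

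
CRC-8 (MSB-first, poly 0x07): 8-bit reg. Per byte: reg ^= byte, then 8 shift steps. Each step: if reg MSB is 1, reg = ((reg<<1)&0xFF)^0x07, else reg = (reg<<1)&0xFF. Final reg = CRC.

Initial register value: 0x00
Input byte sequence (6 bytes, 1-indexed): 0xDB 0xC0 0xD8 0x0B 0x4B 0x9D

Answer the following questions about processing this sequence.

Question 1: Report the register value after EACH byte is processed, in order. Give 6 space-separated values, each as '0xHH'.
0x0F 0x63 0x28 0xE9 0x67 0xE8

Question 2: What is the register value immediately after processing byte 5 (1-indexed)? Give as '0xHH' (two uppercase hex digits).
Answer: 0x67

Derivation:
After byte 1 (0xDB): reg=0x0F
After byte 2 (0xC0): reg=0x63
After byte 3 (0xD8): reg=0x28
After byte 4 (0x0B): reg=0xE9
After byte 5 (0x4B): reg=0x67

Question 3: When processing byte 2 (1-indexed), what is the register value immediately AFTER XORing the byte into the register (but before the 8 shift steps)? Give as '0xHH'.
Answer: 0xCF

Derivation:
Register before byte 2: 0x0F
Byte 2: 0xC0
0x0F XOR 0xC0 = 0xCF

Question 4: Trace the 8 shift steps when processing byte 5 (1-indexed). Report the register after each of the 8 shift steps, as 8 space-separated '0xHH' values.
Answer: 0x43 0x86 0x0B 0x16 0x2C 0x58 0xB0 0x67

Derivation:
After byte 1 (0xDB): reg=0x0F
After byte 2 (0xC0): reg=0x63
After byte 3 (0xD8): reg=0x28
After byte 4 (0x0B): reg=0xE9
Register before byte 5: 0xE9
After XOR with byte 0x4B: 0xA2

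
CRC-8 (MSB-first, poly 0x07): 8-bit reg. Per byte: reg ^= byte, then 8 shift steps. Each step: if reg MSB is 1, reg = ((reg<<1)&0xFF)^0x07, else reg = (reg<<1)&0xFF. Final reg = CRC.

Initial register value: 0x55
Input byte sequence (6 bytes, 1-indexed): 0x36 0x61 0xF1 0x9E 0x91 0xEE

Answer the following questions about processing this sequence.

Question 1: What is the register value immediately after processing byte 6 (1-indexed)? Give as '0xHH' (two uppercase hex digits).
Answer: 0x18

Derivation:
After byte 1 (0x36): reg=0x2E
After byte 2 (0x61): reg=0xEA
After byte 3 (0xF1): reg=0x41
After byte 4 (0x9E): reg=0x13
After byte 5 (0x91): reg=0x87
After byte 6 (0xEE): reg=0x18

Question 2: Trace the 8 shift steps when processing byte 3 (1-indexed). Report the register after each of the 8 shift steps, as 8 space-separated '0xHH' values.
After byte 1 (0x36): reg=0x2E
After byte 2 (0x61): reg=0xEA
Register before byte 3: 0xEA
After XOR with byte 0xF1: 0x1B

Answer: 0x36 0x6C 0xD8 0xB7 0x69 0xD2 0xA3 0x41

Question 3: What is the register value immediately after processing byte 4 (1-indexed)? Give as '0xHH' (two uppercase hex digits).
Answer: 0x13

Derivation:
After byte 1 (0x36): reg=0x2E
After byte 2 (0x61): reg=0xEA
After byte 3 (0xF1): reg=0x41
After byte 4 (0x9E): reg=0x13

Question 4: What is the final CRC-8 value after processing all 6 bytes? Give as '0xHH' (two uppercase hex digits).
Answer: 0x18

Derivation:
After byte 1 (0x36): reg=0x2E
After byte 2 (0x61): reg=0xEA
After byte 3 (0xF1): reg=0x41
After byte 4 (0x9E): reg=0x13
After byte 5 (0x91): reg=0x87
After byte 6 (0xEE): reg=0x18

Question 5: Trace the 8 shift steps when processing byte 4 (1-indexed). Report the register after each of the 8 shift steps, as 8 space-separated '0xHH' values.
Answer: 0xB9 0x75 0xEA 0xD3 0xA1 0x45 0x8A 0x13

Derivation:
After byte 1 (0x36): reg=0x2E
After byte 2 (0x61): reg=0xEA
After byte 3 (0xF1): reg=0x41
Register before byte 4: 0x41
After XOR with byte 0x9E: 0xDF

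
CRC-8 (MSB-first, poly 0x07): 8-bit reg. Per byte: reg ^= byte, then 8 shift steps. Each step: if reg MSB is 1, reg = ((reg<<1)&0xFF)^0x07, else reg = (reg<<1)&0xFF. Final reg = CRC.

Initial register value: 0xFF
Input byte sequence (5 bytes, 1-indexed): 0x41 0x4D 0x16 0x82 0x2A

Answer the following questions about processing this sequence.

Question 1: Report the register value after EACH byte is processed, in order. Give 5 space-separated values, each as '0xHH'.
0x33 0x7D 0x16 0xE5 0x63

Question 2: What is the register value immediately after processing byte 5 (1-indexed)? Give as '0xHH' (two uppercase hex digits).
After byte 1 (0x41): reg=0x33
After byte 2 (0x4D): reg=0x7D
After byte 3 (0x16): reg=0x16
After byte 4 (0x82): reg=0xE5
After byte 5 (0x2A): reg=0x63

Answer: 0x63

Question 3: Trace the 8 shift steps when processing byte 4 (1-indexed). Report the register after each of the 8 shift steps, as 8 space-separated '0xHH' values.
After byte 1 (0x41): reg=0x33
After byte 2 (0x4D): reg=0x7D
After byte 3 (0x16): reg=0x16
Register before byte 4: 0x16
After XOR with byte 0x82: 0x94

Answer: 0x2F 0x5E 0xBC 0x7F 0xFE 0xFB 0xF1 0xE5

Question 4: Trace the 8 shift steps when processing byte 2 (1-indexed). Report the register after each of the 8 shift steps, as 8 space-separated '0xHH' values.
After byte 1 (0x41): reg=0x33
Register before byte 2: 0x33
After XOR with byte 0x4D: 0x7E

Answer: 0xFC 0xFF 0xF9 0xF5 0xED 0xDD 0xBD 0x7D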